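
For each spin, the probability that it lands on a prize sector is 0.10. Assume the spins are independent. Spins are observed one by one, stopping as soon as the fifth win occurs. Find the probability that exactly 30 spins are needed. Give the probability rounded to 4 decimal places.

0.0171

Y = trial on which the fifth success occurs; negative binomial, r=5, p=0.10.
P(Y=30) = C(29,4) · p^5 · (1−p)^25
= 23751 · 1e-05 · 0.07179 = 0.017051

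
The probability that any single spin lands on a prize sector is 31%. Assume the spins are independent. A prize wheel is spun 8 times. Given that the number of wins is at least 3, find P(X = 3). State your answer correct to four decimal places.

X ~ Binomial(8, 0.31). Want P(X=3 | X≥3) = P(X=3) / P(X≥3).
P(X=3) = C(8,3)·0.31^3·0.69^5 = 0.260927
P(X≥3) = 1 − 0.051380 − 0.184670 − 0.290386 = 0.473564
Ratio = 0.260927 / 0.473564 = 0.550985

0.5510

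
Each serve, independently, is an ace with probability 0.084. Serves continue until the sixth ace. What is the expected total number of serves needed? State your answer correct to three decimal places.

71.429

Y = total serves until the sixth success; negative binomial with r=6, p=0.084.
E[Y] = r / p = 6 / 0.084 = 71.42857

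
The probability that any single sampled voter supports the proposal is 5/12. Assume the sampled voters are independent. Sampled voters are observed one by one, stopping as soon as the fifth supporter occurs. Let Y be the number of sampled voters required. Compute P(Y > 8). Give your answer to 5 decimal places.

Needing more than 8 sampled voters ⇔ fewer than 5 successes in the first 8. With X ~ Binomial(8, 0.416667), P(Y > 8) = P(X ≤ 4).
  k=0: C(8,0)·0.416667^0·0.583333^8 = 0.0134071
  k=1: C(8,1)·0.416667^1·0.583333^7 = 0.0766119
  k=2: C(8,2)·0.416667^2·0.583333^6 = 0.1915298
  k=3: C(8,3)·0.416667^3·0.583333^5 = 0.2736140
  k=4: C(8,4)·0.416667^4·0.583333^4 = 0.2442982
P(X ≤ 4) = 0.7994609

0.79946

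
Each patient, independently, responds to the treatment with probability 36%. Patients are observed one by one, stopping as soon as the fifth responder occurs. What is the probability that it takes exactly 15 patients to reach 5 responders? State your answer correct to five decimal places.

Y = trial on which the fifth success occurs; negative binomial, r=5, p=0.36.
P(Y=15) = C(14,4) · p^5 · (1−p)^10
= 1001 · 0.0060466 · 0.011529 = 0.0697825

0.06978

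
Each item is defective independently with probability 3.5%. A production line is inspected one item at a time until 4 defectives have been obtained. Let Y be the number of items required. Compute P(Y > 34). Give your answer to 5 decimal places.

Needing more than 34 items ⇔ fewer than 4 successes in the first 34. With X ~ Binomial(34, 0.035), P(Y > 34) = P(X ≤ 3).
  k=0: C(34,0)·0.035^0·0.965^34 = 0.2978027
  k=1: C(34,1)·0.035^1·0.965^33 = 0.3672386
  k=2: C(34,2)·0.035^2·0.965^32 = 0.2197723
  k=3: C(34,3)·0.035^3·0.965^31 = 0.0850242
P(X ≤ 3) = 0.9698378

0.96984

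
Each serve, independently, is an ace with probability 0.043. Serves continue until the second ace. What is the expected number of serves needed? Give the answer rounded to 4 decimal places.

Y = total serves until the second success; negative binomial with r=2, p=0.043.
E[Y] = r / p = 2 / 0.043 = 46.511628

46.5116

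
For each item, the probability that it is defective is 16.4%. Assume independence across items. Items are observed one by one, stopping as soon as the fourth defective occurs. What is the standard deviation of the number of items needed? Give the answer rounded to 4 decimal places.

11.1504

Y = total items until the fourth success; negative binomial with r=4, p=0.164.
SD(Y) = √[r(1−p)/p²] = √(124.330756) = 11.150370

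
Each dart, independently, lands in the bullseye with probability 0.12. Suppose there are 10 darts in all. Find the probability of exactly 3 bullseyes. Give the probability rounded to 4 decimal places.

0.0847

X ~ Binomial(n=10, p=0.12).
P(X=3) = C(10,3) · p^3 · (1−p)^7
= 120 · 0.001728 · 0.40868 = 0.084743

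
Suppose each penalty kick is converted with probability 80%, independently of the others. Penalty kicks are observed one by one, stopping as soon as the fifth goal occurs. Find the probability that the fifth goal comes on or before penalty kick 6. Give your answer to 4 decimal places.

0.6554

Finishing within 6 penalty kicks ⇔ at least 5 successes in the first 6. With X ~ Binomial(6, 0.80), P(Y ≤ 6) = 1 − P(X ≤ 4).
  k=0: C(6,0)·0.80^0·0.20^6 = 0.000064
  k=1: C(6,1)·0.80^1·0.20^5 = 0.001536
  k=2: C(6,2)·0.80^2·0.20^4 = 0.015360
  k=3: C(6,3)·0.80^3·0.20^3 = 0.081920
  k=4: C(6,4)·0.80^4·0.20^2 = 0.245760
1 − 0.344640 = 0.655360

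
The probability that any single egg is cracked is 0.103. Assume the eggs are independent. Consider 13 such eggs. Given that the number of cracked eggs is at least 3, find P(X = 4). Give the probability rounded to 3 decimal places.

X ~ Binomial(13, 0.103). Want P(X=4 | X≥3) = P(X=4) / P(X≥3).
P(X=4) = C(13,4)·0.103^4·0.897^9 = 0.03025
P(X≥3) = 1 − 0.24339 − 0.36332 − 0.25031 = 0.14298
Ratio = 0.03025 / 0.14298 = 0.21160

0.212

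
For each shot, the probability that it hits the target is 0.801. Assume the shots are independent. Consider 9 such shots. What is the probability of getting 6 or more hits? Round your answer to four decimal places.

X ~ Binomial(9, 0.801); P(X ≥ 6) = Σ C(9,k) p^k (1−p)^(9−k) over k:
  k=6: C(9,6)·0.801^6·0.199^3 = 0.174837
  k=7: C(9,7)·0.801^7·0.199^2 = 0.301603
  k=8: C(9,8)·0.801^8·0.199^1 = 0.303498
  k=9: C(9,9)·0.801^9·0.199^0 = 0.135735
Total = 0.915674

0.9157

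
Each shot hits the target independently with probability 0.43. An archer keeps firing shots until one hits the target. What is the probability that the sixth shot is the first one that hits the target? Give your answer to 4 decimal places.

Geometric (trials to first success), p = 0.43.
P(Y = 6) = (1−p)^5 · p = 0.060169 · 0.43 = 0.025873

0.0259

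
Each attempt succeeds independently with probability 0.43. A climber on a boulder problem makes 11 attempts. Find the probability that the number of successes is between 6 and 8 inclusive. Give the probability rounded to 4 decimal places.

X ~ Binomial(11, 0.43); P(6 ≤ X ≤ 8) = Σ C(11,k) p^k (1−p)^(11−k) over k:
  k=6: C(11,6)·0.43^6·0.57^5 = 0.175722
  k=7: C(11,7)·0.43^7·0.57^4 = 0.094687
  k=8: C(11,8)·0.43^8·0.57^3 = 0.035715
Total = 0.306125

0.3061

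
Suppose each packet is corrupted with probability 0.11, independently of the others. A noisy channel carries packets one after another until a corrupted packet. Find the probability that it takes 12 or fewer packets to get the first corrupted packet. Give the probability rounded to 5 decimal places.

Y = number of packets to the first success; geometric, p = 0.11.
P(Y ≤ 12) = 1 − (1−p)^12 = 1 − 0.2469904 = 0.7530096

0.75301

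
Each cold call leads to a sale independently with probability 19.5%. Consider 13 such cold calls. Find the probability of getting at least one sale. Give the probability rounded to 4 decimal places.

P(at least one) = 1 − P(none) = 1 − (1 − 0.195)^13
= 1 − 0.059614 = 0.940386

0.9404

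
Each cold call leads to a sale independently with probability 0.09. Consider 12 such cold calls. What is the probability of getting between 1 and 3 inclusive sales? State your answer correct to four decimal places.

0.6595

X ~ Binomial(12, 0.09); P(1 ≤ X ≤ 3) = Σ C(12,k) p^k (1−p)^(12−k) over k:
  k=1: C(12,1)·0.09^1·0.91^11 = 0.382718
  k=2: C(12,2)·0.09^2·0.91^10 = 0.208182
  k=3: C(12,3)·0.09^3·0.91^9 = 0.068631
Total = 0.659531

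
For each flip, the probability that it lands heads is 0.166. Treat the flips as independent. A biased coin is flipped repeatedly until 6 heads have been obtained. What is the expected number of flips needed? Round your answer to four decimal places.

36.1446

Y = total flips until the sixth success; negative binomial with r=6, p=0.166.
E[Y] = r / p = 6 / 0.166 = 36.144578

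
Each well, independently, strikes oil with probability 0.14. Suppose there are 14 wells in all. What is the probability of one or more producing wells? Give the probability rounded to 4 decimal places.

P(at least one) = 1 − P(none) = 1 − (1 − 0.14)^14
= 1 − 0.121054 = 0.878946

0.8789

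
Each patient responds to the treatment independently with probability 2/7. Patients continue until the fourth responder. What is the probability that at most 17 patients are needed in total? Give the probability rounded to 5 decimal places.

0.76033

Finishing within 17 patients ⇔ at least 4 successes in the first 17. With X ~ Binomial(17, 0.285714), P(Y ≤ 17) = 1 − P(X ≤ 3).
  k=0: C(17,0)·0.285714^0·0.714286^17 = 0.0032796
  k=1: C(17,1)·0.285714^1·0.714286^16 = 0.0223014
  k=2: C(17,2)·0.285714^2·0.714286^15 = 0.0713645
  k=3: C(17,3)·0.285714^3·0.714286^14 = 0.1427290
1 − 0.2396746 = 0.7603254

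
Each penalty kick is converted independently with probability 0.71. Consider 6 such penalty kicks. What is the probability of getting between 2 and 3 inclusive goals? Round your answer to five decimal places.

X ~ Binomial(6, 0.71); P(2 ≤ X ≤ 3) = Σ C(6,k) p^k (1−p)^(6−k) over k:
  k=2: C(6,2)·0.71^2·0.29^4 = 0.0534811
  k=3: C(6,3)·0.71^3·0.29^3 = 0.1745818
Total = 0.2280629

0.22806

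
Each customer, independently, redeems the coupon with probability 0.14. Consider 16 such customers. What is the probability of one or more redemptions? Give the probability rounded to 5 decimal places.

0.91047

P(at least one) = 1 − P(none) = 1 − (1 − 0.14)^16
= 1 − 0.0895314 = 0.9104686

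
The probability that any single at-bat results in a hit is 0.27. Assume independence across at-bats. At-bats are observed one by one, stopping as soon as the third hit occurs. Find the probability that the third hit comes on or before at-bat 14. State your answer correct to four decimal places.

Finishing within 14 at-bats ⇔ at least 3 successes in the first 14. With X ~ Binomial(14, 0.27), P(Y ≤ 14) = 1 − P(X ≤ 2).
  k=0: C(14,0)·0.27^0·0.73^14 = 0.012205
  k=1: C(14,1)·0.27^1·0.73^13 = 0.063196
  k=2: C(14,2)·0.27^2·0.73^12 = 0.151930
1 − 0.227330 = 0.772670

0.7727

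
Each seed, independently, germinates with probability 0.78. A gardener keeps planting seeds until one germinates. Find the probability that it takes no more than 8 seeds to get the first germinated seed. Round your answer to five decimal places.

0.99999

Y = number of seeds to the first success; geometric, p = 0.78.
P(Y ≤ 8) = 1 − (1−p)^8 = 1 − 0.0000055 = 0.9999945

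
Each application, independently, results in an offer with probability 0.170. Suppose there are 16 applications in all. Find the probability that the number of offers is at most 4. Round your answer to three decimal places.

X ~ Binomial(16, 0.17); P(X ≤ 4) = Σ C(16,k) p^k (1−p)^(16−k) over k:
  k=0: C(16,0)·0.17^0·0.83^16 = 0.05073
  k=1: C(16,1)·0.17^1·0.83^15 = 0.16624
  k=2: C(16,2)·0.17^2·0.83^14 = 0.25537
  k=3: C(16,3)·0.17^3·0.83^13 = 0.24409
  k=4: C(16,4)·0.17^4·0.83^12 = 0.16248
Total = 0.87891

0.879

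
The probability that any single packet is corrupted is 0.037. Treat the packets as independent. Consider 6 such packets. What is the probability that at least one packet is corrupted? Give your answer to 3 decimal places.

0.202

P(at least one) = 1 − P(none) = 1 − (1 − 0.037)^6
= 1 − 0.79755 = 0.20245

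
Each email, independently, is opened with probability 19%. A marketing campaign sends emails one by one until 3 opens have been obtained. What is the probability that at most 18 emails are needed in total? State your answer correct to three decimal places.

Finishing within 18 emails ⇔ at least 3 successes in the first 18. With X ~ Binomial(18, 0.19), P(Y ≤ 18) = 1 − P(X ≤ 2).
  k=0: C(18,0)·0.19^0·0.81^18 = 0.02253
  k=1: C(18,1)·0.19^1·0.81^17 = 0.09512
  k=2: C(18,2)·0.19^2·0.81^16 = 0.18965
1 − 0.30730 = 0.69270

0.693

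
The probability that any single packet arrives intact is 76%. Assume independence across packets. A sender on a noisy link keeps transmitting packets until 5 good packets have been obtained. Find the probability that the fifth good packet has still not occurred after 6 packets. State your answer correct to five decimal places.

Needing more than 6 packets ⇔ fewer than 5 successes in the first 6. With X ~ Binomial(6, 0.76), P(Y > 6) = P(X ≤ 4).
  k=0: C(6,0)·0.76^0·0.24^6 = 0.0001911
  k=1: C(6,1)·0.76^1·0.24^5 = 0.0036310
  k=2: C(6,2)·0.76^2·0.24^4 = 0.0287451
  k=3: C(6,3)·0.76^3·0.24^3 = 0.1213681
  k=4: C(6,4)·0.76^4·0.24^2 = 0.2882492
P(X ≤ 4) = 0.4421844

0.44218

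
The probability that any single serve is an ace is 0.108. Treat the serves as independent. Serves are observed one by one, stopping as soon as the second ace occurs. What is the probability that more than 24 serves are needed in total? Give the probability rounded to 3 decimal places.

Needing more than 24 serves ⇔ fewer than 2 successes in the first 24. With X ~ Binomial(24, 0.108), P(Y > 24) = P(X ≤ 1).
  k=0: C(24,0)·0.108^0·0.892^24 = 0.06438
  k=1: C(24,1)·0.108^1·0.892^23 = 0.18708
P(X ≤ 1) = 0.25146

0.251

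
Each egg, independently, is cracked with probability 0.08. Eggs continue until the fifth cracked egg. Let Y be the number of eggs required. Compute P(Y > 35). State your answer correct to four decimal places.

0.8557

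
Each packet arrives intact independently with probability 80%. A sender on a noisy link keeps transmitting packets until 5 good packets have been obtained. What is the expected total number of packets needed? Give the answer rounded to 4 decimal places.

6.2500

Y = total packets until the fifth success; negative binomial with r=5, p=0.80.
E[Y] = r / p = 5 / 0.80 = 6.250000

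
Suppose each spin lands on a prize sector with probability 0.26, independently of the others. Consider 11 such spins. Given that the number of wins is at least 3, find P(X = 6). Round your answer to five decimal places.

X ~ Binomial(11, 0.26). Want P(X=6 | X≥3) = P(X=6) / P(X≥3).
P(X=6) = C(11,6)·0.26^6·0.74^5 = 0.0316695
P(X≥3) = 1 − 0.0364375 − 0.1408261 − 0.2473972 = 0.5753391
Ratio = 0.0316695 / 0.5753391 = 0.0550449

0.05504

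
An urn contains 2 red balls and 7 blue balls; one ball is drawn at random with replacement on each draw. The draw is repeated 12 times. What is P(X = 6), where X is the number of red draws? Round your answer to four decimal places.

0.0246

X ~ Binomial(n=12, p=0.222222).
P(X=6) = C(12,6) · p^6 · (1−p)^6
= 924 · 0.00012043 · 0.22138 = 0.024634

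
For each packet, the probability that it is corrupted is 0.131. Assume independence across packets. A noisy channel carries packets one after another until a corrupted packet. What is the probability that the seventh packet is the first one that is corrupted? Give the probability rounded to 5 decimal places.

Geometric (trials to first success), p = 0.131.
P(Y = 7) = (1−p)^6 · p = 0.43064 · 0.131 = 0.0564144

0.05641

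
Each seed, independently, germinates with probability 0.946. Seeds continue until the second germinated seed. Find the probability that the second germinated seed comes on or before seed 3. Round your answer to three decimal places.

0.992

Finishing within 3 seeds ⇔ at least 2 successes in the first 3. With X ~ Binomial(3, 0.946), P(Y ≤ 3) = 1 − P(X ≤ 1).
  k=0: C(3,0)·0.946^0·0.054^3 = 0.00016
  k=1: C(3,1)·0.946^1·0.054^2 = 0.00828
1 − 0.00843 = 0.99157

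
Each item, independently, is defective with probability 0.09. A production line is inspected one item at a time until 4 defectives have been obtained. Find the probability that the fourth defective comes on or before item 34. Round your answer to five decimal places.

Finishing within 34 items ⇔ at least 4 successes in the first 34. With X ~ Binomial(34, 0.09), P(Y ≤ 34) = 1 − P(X ≤ 3).
  k=0: C(34,0)·0.09^0·0.91^34 = 0.0404956
  k=1: C(34,1)·0.09^1·0.91^33 = 0.1361719
  k=2: C(34,2)·0.09^2·0.91^32 = 0.2222145
  k=3: C(34,3)·0.09^3·0.91^31 = 0.2344241
1 − 0.6333060 = 0.3666940

0.36669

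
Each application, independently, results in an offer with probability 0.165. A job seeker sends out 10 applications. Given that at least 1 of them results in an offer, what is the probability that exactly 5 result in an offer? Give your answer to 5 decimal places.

0.01498

X ~ Binomial(10, 0.165). Want P(X=5 | X≥1) = P(X=5) / P(X≥1).
P(X=5) = C(10,5)·0.165^5·0.835^5 = 0.0125099
P(X≥1) = 1 − 0.1647649 = 0.8352351
Ratio = 0.0125099 / 0.8352351 = 0.0149777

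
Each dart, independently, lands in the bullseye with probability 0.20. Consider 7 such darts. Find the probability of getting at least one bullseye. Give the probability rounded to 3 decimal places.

0.790

P(at least one) = 1 − P(none) = 1 − (1 − 0.20)^7
= 1 − 0.20972 = 0.79028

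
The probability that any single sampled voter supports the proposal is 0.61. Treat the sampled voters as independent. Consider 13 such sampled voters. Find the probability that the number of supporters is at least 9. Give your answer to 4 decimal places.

0.3812

X ~ Binomial(13, 0.61); P(X ≥ 9) = Σ C(13,k) p^k (1−p)^(13−k) over k:
  k=9: C(13,9)·0.61^9·0.39^4 = 0.193434
  k=10: C(13,10)·0.61^10·0.39^3 = 0.121020
  k=11: C(13,11)·0.61^11·0.39^2 = 0.051624
  k=12: C(13,12)·0.61^12·0.39^1 = 0.013458
  k=13: C(13,13)·0.61^13·0.39^0 = 0.001619
Total = 0.381155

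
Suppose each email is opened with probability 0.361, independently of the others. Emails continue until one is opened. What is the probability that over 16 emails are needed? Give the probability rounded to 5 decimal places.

Y = number of emails to the first success; geometric, p = 0.361.
P(Y > 16) = P(first 16 all fail) = (1−p)^16 = 0.0007727

0.00077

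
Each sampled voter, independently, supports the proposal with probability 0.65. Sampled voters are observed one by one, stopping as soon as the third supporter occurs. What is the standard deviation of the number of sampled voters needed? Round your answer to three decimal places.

1.576

Y = total sampled voters until the third success; negative binomial with r=3, p=0.65.
SD(Y) = √[r(1−p)/p²] = √(2.48521) = 1.57645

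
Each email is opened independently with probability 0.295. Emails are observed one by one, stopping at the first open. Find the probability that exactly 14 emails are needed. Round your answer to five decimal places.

Geometric (trials to first success), p = 0.295.
P(Y = 14) = (1−p)^13 · p = 0.010628 · 0.295 = 0.0031353

0.00314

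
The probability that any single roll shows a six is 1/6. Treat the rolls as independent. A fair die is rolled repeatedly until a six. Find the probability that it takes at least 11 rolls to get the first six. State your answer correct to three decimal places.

0.162

Y = number of rolls to the first success; geometric, p = 0.166667.
P(Y > 10) = P(first 10 all fail) = (1−p)^10 = 0.16151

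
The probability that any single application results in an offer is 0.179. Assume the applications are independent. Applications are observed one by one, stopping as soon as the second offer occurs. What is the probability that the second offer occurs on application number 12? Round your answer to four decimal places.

Y = trial on which the second success occurs; negative binomial, r=2, p=0.179.
P(Y=12) = C(11,1) · p^2 · (1−p)^10
= 11 · 0.032041 · 0.13913 = 0.049038

0.0490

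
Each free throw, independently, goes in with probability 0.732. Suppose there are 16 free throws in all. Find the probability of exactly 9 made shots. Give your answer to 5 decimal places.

X ~ Binomial(n=16, p=0.732).
P(X=9) = C(16,9) · p^9 · (1−p)^7
= 11440 · 0.060339 · 9.9299e-05 = 0.0685440

0.06854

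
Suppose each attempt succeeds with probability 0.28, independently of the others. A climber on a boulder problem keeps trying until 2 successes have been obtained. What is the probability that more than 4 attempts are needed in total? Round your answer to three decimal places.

Needing more than 4 attempts ⇔ fewer than 2 successes in the first 4. With X ~ Binomial(4, 0.28), P(Y > 4) = P(X ≤ 1).
  k=0: C(4,0)·0.28^0·0.72^4 = 0.26874
  k=1: C(4,1)·0.28^1·0.72^3 = 0.41804
P(X ≤ 1) = 0.68678

0.687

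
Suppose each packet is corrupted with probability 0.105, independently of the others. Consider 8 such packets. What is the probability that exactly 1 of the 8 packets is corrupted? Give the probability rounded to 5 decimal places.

0.38640

X ~ Binomial(n=8, p=0.105).
P(X=1) = C(8,1) · p^1 · (1−p)^7
= 8 · 0.105 · 0.46 = 0.3864030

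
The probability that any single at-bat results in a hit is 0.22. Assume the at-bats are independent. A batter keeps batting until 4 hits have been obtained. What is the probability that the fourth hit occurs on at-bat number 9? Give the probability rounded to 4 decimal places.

0.0379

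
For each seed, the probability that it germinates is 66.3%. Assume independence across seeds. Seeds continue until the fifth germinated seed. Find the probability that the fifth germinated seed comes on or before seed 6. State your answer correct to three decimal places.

0.344

Finishing within 6 seeds ⇔ at least 5 successes in the first 6. With X ~ Binomial(6, 0.663), P(Y ≤ 6) = 1 − P(X ≤ 4).
  k=0: C(6,0)·0.663^0·0.337^6 = 0.00146
  k=1: C(6,1)·0.663^1·0.337^5 = 0.01729
  k=2: C(6,2)·0.663^2·0.337^4 = 0.08504
  k=3: C(6,3)·0.663^3·0.337^3 = 0.22308
  k=4: C(6,4)·0.663^4·0.337^2 = 0.32916
1 − 0.65604 = 0.34396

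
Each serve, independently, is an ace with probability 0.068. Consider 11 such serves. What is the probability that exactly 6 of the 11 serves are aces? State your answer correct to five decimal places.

0.00003

X ~ Binomial(n=11, p=0.068).
P(X=6) = C(11,6) · p^6 · (1−p)^5
= 462 · 9.8867e-08 · 0.7032 = 0.0000321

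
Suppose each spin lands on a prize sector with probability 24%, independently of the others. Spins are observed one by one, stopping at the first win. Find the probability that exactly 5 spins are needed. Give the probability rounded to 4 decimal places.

0.0801

Geometric (trials to first success), p = 0.24.
P(Y = 5) = (1−p)^4 · p = 0.33362 · 0.24 = 0.080069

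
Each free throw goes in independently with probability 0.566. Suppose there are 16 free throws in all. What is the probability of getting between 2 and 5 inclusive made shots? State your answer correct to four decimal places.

X ~ Binomial(16, 0.566); P(2 ≤ X ≤ 5) = Σ C(16,k) p^k (1−p)^(16−k) over k:
  k=2: C(16,2)·0.566^2·0.434^14 = 0.000323
  k=3: C(16,3)·0.566^3·0.434^13 = 0.001968
  k=4: C(16,4)·0.566^4·0.434^12 = 0.008341
  k=5: C(16,5)·0.566^5·0.434^11 = 0.026107
Total = 0.036739

0.0367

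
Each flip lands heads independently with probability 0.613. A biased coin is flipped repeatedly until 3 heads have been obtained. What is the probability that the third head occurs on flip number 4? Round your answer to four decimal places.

0.2674

Y = trial on which the third success occurs; negative binomial, r=3, p=0.613.
P(Y=4) = C(3,2) · p^3 · (1−p)^1
= 3 · 0.23035 · 0.387 = 0.267432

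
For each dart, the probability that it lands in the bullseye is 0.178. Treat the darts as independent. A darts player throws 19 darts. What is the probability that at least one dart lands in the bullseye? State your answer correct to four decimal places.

0.9759

P(at least one) = 1 − P(none) = 1 − (1 − 0.178)^19
= 1 − 0.024130 = 0.975870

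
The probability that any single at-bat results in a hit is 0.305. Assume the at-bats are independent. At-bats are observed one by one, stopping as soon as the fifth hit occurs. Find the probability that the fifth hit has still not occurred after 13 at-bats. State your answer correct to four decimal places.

0.6392

Needing more than 13 at-bats ⇔ fewer than 5 successes in the first 13. With X ~ Binomial(13, 0.305), P(Y > 13) = P(X ≤ 4).
  k=0: C(13,0)·0.305^0·0.695^13 = 0.008827
  k=1: C(13,1)·0.305^1·0.695^12 = 0.050357
  k=2: C(13,2)·0.305^2·0.695^11 = 0.132595
  k=3: C(13,3)·0.305^3·0.695^10 = 0.213360
  k=4: C(13,4)·0.305^4·0.695^9 = 0.234082
P(X ≤ 4) = 0.639222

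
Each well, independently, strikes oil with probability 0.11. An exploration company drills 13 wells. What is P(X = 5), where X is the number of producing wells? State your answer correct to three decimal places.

0.008

X ~ Binomial(n=13, p=0.11).
P(X=5) = C(13,5) · p^5 · (1−p)^8
= 1287 · 1.6105e-05 · 0.39366 = 0.00816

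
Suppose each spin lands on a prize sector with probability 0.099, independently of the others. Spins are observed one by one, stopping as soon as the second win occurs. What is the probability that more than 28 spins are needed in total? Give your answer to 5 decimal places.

0.22008

Needing more than 28 spins ⇔ fewer than 2 successes in the first 28. With X ~ Binomial(28, 0.099), P(Y > 28) = P(X ≤ 1).
  k=0: C(28,0)·0.099^0·0.901^28 = 0.0539876
  k=1: C(28,1)·0.099^1·0.901^27 = 0.1660973
P(X ≤ 1) = 0.2200849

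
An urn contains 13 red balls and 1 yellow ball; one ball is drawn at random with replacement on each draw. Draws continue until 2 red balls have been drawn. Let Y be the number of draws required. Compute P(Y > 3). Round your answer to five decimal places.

0.01458

Needing more than 3 draws ⇔ fewer than 2 successes in the first 3. With X ~ Binomial(3, 0.928571), P(Y > 3) = P(X ≤ 1).
  k=0: C(3,0)·0.928571^0·0.071429^3 = 0.0003644
  k=1: C(3,1)·0.928571^1·0.071429^2 = 0.0142128
P(X ≤ 1) = 0.0145773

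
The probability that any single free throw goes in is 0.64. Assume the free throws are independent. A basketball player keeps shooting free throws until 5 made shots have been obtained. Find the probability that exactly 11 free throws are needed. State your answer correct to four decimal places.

0.0491

Y = trial on which the fifth success occurs; negative binomial, r=5, p=0.64.
P(Y=11) = C(10,4) · p^5 · (1−p)^6
= 210 · 0.10737 · 0.0021768 = 0.049083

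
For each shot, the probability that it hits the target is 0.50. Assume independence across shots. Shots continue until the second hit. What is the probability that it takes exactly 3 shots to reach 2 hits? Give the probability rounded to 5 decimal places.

Y = trial on which the second success occurs; negative binomial, r=2, p=0.50.
P(Y=3) = C(2,1) · p^2 · (1−p)^1
= 2 · 0.25 · 0.5 = 0.2500000

0.25000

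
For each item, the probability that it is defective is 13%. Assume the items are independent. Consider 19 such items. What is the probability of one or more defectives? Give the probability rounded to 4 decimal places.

0.9291

P(at least one) = 1 − P(none) = 1 − (1 − 0.13)^19
= 1 − 0.070936 = 0.929064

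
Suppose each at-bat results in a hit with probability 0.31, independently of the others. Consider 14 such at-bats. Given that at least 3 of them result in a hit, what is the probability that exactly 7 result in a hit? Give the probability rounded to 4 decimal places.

0.0820

X ~ Binomial(14, 0.31). Want P(X=7 | X≥3) = P(X=7) / P(X≥3).
P(X=7) = C(14,7)·0.31^7·0.69^7 = 0.070311
P(X≥3) = 1 − 0.005545 − 0.034876 − 0.101848 = 0.857731
Ratio = 0.070311 / 0.857731 = 0.081973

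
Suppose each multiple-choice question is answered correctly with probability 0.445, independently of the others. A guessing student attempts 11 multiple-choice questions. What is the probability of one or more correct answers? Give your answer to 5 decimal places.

0.99846

P(at least one) = 1 − P(none) = 1 − (1 − 0.445)^11
= 1 − 0.0015389 = 0.9984611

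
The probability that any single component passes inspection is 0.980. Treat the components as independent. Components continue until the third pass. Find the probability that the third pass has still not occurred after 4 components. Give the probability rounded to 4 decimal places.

0.0023

Needing more than 4 components ⇔ fewer than 3 successes in the first 4. With X ~ Binomial(4, 0.98), P(Y > 4) = P(X ≤ 2).
  k=0: C(4,0)·0.98^0·0.02^4 = 0.000000
  k=1: C(4,1)·0.98^1·0.02^3 = 0.000031
  k=2: C(4,2)·0.98^2·0.02^2 = 0.002305
P(X ≤ 2) = 0.002336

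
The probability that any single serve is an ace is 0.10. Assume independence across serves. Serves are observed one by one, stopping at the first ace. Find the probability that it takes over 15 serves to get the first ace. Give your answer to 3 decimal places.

Y = number of serves to the first success; geometric, p = 0.10.
P(Y > 15) = P(first 15 all fail) = (1−p)^15 = 0.20589

0.206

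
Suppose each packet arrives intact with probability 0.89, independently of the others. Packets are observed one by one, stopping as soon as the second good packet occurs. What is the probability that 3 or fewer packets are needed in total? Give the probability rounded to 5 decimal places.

0.96636

Finishing within 3 packets ⇔ at least 2 successes in the first 3. With X ~ Binomial(3, 0.89), P(Y ≤ 3) = 1 − P(X ≤ 1).
  k=0: C(3,0)·0.89^0·0.11^3 = 0.0013310
  k=1: C(3,1)·0.89^1·0.11^2 = 0.0323070
1 − 0.0336380 = 0.9663620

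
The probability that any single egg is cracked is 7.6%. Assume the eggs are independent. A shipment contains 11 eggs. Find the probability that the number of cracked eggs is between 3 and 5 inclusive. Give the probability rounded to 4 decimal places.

X ~ Binomial(11, 0.076); P(3 ≤ X ≤ 5) = Σ C(11,k) p^k (1−p)^(11−k) over k:
  k=3: C(11,3)·0.076^3·0.924^8 = 0.038486
  k=4: C(11,4)·0.076^4·0.924^7 = 0.006331
  k=5: C(11,5)·0.076^5·0.924^6 = 0.000729
Total = 0.045546

0.0455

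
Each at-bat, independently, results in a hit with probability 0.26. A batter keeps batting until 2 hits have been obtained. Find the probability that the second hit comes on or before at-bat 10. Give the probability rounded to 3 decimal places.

0.778

Finishing within 10 at-bats ⇔ at least 2 successes in the first 10. With X ~ Binomial(10, 0.26), P(Y ≤ 10) = 1 − P(X ≤ 1).
  k=0: C(10,0)·0.26^0·0.74^10 = 0.04924
  k=1: C(10,1)·0.26^1·0.74^9 = 0.17301
1 − 0.22224 = 0.77776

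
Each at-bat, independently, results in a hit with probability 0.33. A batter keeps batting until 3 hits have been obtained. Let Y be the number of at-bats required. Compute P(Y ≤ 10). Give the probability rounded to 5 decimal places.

0.69300

Finishing within 10 at-bats ⇔ at least 3 successes in the first 10. With X ~ Binomial(10, 0.33), P(Y ≤ 10) = 1 − P(X ≤ 2).
  k=0: C(10,0)·0.33^0·0.67^10 = 0.0182284
  k=1: C(10,1)·0.33^1·0.67^9 = 0.0897816
  k=2: C(10,2)·0.33^2·0.67^8 = 0.1989935
1 − 0.3070034 = 0.6929966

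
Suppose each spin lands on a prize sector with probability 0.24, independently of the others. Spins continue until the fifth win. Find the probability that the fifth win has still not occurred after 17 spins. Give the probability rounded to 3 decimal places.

0.612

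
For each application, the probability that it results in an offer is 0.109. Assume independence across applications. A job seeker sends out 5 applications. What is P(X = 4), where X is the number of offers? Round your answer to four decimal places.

0.0006

X ~ Binomial(n=5, p=0.109).
P(X=4) = C(5,4) · p^4 · (1−p)^1
= 5 · 0.00014116 · 0.891 = 0.000629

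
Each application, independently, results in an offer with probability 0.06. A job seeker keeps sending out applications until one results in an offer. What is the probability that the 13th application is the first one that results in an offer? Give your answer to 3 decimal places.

0.029

Geometric (trials to first success), p = 0.06.
P(Y = 13) = (1−p)^12 · p = 0.47592 · 0.06 = 0.02856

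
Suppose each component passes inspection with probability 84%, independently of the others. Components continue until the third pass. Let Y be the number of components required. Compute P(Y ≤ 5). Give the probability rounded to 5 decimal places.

Finishing within 5 components ⇔ at least 3 successes in the first 5. With X ~ Binomial(5, 0.84), P(Y ≤ 5) = 1 − P(X ≤ 2).
  k=0: C(5,0)·0.84^0·0.16^5 = 0.0001049
  k=1: C(5,1)·0.84^1·0.16^4 = 0.0027525
  k=2: C(5,2)·0.84^2·0.16^3 = 0.0289014
1 − 0.0317587 = 0.9682413

0.96824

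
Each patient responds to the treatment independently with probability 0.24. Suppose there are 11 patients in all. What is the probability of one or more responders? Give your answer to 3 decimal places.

0.951

P(at least one) = 1 − P(none) = 1 − (1 − 0.24)^11
= 1 − 0.04886 = 0.95114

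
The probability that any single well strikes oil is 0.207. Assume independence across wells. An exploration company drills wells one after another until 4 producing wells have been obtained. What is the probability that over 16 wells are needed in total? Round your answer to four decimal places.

0.5701

Needing more than 16 wells ⇔ fewer than 4 successes in the first 16. With X ~ Binomial(16, 0.207), P(Y > 16) = P(X ≤ 3).
  k=0: C(16,0)·0.207^0·0.793^16 = 0.024455
  k=1: C(16,1)·0.207^1·0.793^15 = 0.102138
  k=2: C(16,2)·0.207^2·0.793^14 = 0.199962
  k=3: C(16,3)·0.207^3·0.793^13 = 0.243585
P(X ≤ 3) = 0.570140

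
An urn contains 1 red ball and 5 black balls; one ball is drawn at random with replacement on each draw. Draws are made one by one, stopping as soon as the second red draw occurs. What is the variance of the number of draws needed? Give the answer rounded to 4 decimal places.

Y = total draws until the second success; negative binomial with r=2, p=0.166667.
Var(Y) = r(1−p)/p² = 2·0.833333 / 0.166667² = 60.000000

60.0000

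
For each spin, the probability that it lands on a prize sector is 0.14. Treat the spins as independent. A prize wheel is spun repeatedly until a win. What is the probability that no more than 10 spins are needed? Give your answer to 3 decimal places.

Y = number of spins to the first success; geometric, p = 0.14.
P(Y ≤ 10) = 1 − (1−p)^10 = 1 − 0.22130 = 0.77870

0.779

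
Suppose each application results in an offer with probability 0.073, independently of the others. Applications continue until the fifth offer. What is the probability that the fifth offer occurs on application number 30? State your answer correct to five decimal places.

0.00740

Y = trial on which the fifth success occurs; negative binomial, r=5, p=0.073.
P(Y=30) = C(29,4) · p^5 · (1−p)^25
= 23751 · 2.0731e-06 · 0.15031 = 0.0074010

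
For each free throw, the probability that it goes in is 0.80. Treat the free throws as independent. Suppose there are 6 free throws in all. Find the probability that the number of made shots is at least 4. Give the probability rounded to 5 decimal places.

0.90112

X ~ Binomial(6, 0.80); P(X ≥ 4) = Σ C(6,k) p^k (1−p)^(6−k) over k:
  k=4: C(6,4)·0.80^4·0.20^2 = 0.2457600
  k=5: C(6,5)·0.80^5·0.20^1 = 0.3932160
  k=6: C(6,6)·0.80^6·0.20^0 = 0.2621440
Total = 0.9011200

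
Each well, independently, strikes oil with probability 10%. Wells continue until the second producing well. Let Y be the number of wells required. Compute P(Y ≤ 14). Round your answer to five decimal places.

0.41537

Finishing within 14 wells ⇔ at least 2 successes in the first 14. With X ~ Binomial(14, 0.10), P(Y ≤ 14) = 1 − P(X ≤ 1).
  k=0: C(14,0)·0.10^0·0.90^14 = 0.2287679
  k=1: C(14,1)·0.10^1·0.90^13 = 0.3558612
1 − 0.5846291 = 0.4153709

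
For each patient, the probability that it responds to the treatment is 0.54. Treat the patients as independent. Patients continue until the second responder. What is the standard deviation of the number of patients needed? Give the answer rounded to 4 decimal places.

1.7762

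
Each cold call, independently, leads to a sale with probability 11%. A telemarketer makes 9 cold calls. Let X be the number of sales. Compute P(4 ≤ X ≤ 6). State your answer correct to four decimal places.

X ~ Binomial(9, 0.11); P(4 ≤ X ≤ 6) = Σ C(9,k) p^k (1−p)^(9−k) over k:
  k=4: C(9,4)·0.11^4·0.89^5 = 0.010301
  k=5: C(9,5)·0.11^5·0.89^4 = 0.001273
  k=6: C(9,6)·0.11^6·0.89^3 = 0.000105
Total = 0.011679

0.0117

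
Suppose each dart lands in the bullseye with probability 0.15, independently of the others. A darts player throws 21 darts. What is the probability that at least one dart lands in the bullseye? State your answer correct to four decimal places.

0.9671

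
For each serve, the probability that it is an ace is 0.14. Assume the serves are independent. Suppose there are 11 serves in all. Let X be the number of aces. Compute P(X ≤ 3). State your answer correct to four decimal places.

X ~ Binomial(11, 0.14); P(X ≤ 3) = Σ C(11,k) p^k (1−p)^(11−k) over k:
  k=0: C(11,0)·0.14^0·0.86^11 = 0.190319
  k=1: C(11,1)·0.14^1·0.86^10 = 0.340804
  k=2: C(11,2)·0.14^2·0.86^9 = 0.277399
  k=3: C(11,3)·0.14^3·0.86^8 = 0.135474
Total = 0.943997

0.9440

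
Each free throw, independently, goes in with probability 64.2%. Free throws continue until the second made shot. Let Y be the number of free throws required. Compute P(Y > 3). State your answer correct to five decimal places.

0.29273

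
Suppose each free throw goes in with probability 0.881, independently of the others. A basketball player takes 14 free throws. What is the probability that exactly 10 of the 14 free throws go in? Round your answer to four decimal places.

X ~ Binomial(n=14, p=0.881).
P(X=10) = C(14,10) · p^10 · (1−p)^4
= 1001 · 0.28168 · 0.00020053 = 0.056543

0.0565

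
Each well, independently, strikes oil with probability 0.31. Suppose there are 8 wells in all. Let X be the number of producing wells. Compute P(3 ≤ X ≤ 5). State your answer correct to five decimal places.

0.46013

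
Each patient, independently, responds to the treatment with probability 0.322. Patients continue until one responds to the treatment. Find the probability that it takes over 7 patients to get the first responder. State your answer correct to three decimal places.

Y = number of patients to the first success; geometric, p = 0.322.
P(Y > 7) = P(first 7 all fail) = (1−p)^7 = 0.06586

0.066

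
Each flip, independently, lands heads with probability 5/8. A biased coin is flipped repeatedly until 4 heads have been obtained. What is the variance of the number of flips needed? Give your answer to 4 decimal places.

3.8400

Y = total flips until the fourth success; negative binomial with r=4, p=0.625.
Var(Y) = r(1−p)/p² = 4·0.375 / 0.625² = 3.840000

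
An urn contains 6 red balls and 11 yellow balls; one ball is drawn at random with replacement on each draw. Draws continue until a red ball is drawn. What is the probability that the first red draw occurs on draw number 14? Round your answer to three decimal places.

0.001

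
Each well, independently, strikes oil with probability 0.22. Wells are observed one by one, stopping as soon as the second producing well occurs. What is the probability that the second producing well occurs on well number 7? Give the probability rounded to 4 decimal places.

0.0838

Y = trial on which the second success occurs; negative binomial, r=2, p=0.22.
P(Y=7) = C(6,1) · p^2 · (1−p)^5
= 6 · 0.0484 · 0.28872 = 0.083844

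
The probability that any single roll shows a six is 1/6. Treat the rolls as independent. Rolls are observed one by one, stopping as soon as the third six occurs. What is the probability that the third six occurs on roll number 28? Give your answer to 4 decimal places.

Y = trial on which the third success occurs; negative binomial, r=3, p=0.166667.
P(Y=28) = C(27,2) · p^3 · (1−p)^25
= 351 · 0.0046296 · 0.010483 = 0.017034

0.0170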